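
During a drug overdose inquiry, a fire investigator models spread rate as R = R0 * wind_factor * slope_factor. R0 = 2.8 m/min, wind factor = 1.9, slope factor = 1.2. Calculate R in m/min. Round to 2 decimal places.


Fire spread rate calculation:
R = R0 * wind_factor * slope_factor
= 2.8 * 1.9 * 1.2
= 5.32 * 1.2
= 6.38 m/min

6.38


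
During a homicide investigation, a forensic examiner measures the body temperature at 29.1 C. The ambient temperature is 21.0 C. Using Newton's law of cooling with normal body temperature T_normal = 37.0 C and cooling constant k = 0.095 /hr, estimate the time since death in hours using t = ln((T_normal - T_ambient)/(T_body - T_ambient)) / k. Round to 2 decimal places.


Using Newton's law of cooling:
t = ln((T_normal - T_ambient) / (T_body - T_ambient)) / k
T_normal - T_ambient = 16.0
T_body - T_ambient = 8.1
Ratio = 1.975309
ln(ratio) = 0.680725
t = 0.680725 / 0.095 = 7.17 hours

7.17


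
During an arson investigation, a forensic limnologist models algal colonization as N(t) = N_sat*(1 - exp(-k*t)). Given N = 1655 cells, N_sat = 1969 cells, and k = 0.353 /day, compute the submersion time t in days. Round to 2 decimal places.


PMSI from diatom colonization curve:
N / N_sat = 1655 / 1969 = 0.840528
1 - N/N_sat = 0.159472
ln(1 - N/N_sat) = -1.835887
t = -ln(1 - N/N_sat) / k = -(-1.835887) / 0.353 = 5.20 days

5.20


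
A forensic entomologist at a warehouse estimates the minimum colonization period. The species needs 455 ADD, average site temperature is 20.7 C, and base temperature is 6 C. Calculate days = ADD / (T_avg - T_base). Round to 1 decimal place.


Insect development time:
Effective temperature = avg_temp - T_base = 20.7 - 6 = 14.7 C
Days = ADD / effective_temp = 455 / 14.7 = 31.0 days

31.0


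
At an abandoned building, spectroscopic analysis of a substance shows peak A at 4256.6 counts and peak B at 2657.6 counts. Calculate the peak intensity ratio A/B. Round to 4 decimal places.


Spectral peak ratio:
Peak A = 4256.6 counts
Peak B = 2657.6 counts
Ratio = 4256.6 / 2657.6 = 1.6017

1.6017


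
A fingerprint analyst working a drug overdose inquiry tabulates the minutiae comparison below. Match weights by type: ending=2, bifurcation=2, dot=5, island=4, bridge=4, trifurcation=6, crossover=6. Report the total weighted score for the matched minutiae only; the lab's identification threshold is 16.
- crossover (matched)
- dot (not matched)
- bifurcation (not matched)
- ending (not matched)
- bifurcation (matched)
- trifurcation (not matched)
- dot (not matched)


Weighted minutiae match score:
  crossover: matched, +6 (running total 6)
  dot: not matched, +0
  bifurcation: not matched, +0
  ending: not matched, +0
  bifurcation: matched, +2 (running total 8)
  trifurcation: not matched, +0
  dot: not matched, +0
Total score = 8
Threshold = 16; verdict = inconclusive

8


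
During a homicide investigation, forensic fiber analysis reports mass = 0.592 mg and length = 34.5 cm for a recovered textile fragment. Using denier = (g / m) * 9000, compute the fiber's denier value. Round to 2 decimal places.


Denier calculation:
Mass in grams = 0.592 mg / 1000 = 0.000592 g
Length in meters = 34.5 cm / 100 = 0.345 m
Linear density = mass / length = 0.000592 / 0.345 = 0.00171594 g/m
Denier = (g/m) * 9000 = 0.00171594 * 9000 = 15.44

15.44


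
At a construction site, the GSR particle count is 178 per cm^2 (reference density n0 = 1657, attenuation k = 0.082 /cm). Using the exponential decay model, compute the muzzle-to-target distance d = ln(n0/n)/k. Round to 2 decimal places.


GSR distance calculation:
n0/n = 1657 / 178 = 9.308989
ln(n0/n) = 2.23098
d = 2.23098 / 0.082 = 27.21 cm

27.21


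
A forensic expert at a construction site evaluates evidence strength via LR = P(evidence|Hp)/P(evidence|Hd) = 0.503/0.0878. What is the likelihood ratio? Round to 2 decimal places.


Likelihood ratio calculation:
LR = P(E|Hp) / P(E|Hd)
LR = 0.503 / 0.0878
LR = 5.73

5.73


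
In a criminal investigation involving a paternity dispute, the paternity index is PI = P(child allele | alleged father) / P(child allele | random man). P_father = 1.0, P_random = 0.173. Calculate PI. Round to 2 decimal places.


Paternity Index calculation:
PI = P(allele|father) / P(allele|random)
PI = 1.0 / 0.173
PI = 5.78

5.78


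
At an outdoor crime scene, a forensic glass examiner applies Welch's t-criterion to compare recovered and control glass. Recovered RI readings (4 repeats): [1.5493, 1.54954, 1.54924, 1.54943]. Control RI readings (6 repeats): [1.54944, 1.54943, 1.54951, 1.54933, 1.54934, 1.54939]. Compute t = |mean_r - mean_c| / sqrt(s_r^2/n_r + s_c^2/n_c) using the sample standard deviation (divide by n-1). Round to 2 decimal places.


Welch's t-criterion for glass RI comparison:
Recovered mean = sum / n_r = 6.19751 / 4 = 1.5493775
Control mean = sum / n_c = 9.29644 / 6 = 1.5494067
Recovered sample variance s_r^2 = 1.8025e-08
Control sample variance s_c^2 = 4.58667e-09
Welch SE (unpooled) = sqrt(s_r^2/n_r + s_c^2/n_c) = sqrt(4.50625e-09 + 7.64444e-10) = sqrt(5.27069e-09) = 7.25995e-05
|mean_r - mean_c| = 2.91667e-05
t = 2.91667e-05 / 7.25995e-05 = 0.40

0.40


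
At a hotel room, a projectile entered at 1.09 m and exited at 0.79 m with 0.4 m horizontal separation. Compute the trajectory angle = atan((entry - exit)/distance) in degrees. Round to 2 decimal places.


Bullet trajectory angle:
Height difference = 1.09 - 0.79 = 0.3 m
angle = atan(0.3 / 0.4)
angle = atan(0.75)
angle = 36.87 degrees

36.87


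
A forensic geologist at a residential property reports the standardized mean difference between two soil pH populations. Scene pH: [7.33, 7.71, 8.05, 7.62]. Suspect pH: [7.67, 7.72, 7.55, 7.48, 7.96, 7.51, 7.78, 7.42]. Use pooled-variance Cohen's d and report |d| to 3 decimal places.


Pooled-variance Cohen's d for soil pH comparison:
Scene mean = 30.71 / 4 = 7.6775
Suspect mean = 61.09 / 8 = 7.63625
Scene sample variance s_s^2 = 0.087958
Suspect sample variance s_c^2 = 0.032598
Pooled variance = ((n_s-1)*s_s^2 + (n_c-1)*s_c^2) / (n_s + n_c - 2) = 0.049206
Pooled SD = sqrt(0.049206) = 0.221824
Mean difference = 0.04125
|d| = |0.04125| / 0.221824 = 0.186

0.186


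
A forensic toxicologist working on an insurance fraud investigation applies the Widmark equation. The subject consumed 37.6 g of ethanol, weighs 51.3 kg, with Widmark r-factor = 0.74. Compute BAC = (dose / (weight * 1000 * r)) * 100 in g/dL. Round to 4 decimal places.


Applying the Widmark formula:
BAC = (dose_g / (body_wt * 1000 * r)) * 100
Denominator = 51.3 * 1000 * 0.74 = 37962
BAC = (37.6 / 37962) * 100
BAC = 0.0990 g/dL

0.0990


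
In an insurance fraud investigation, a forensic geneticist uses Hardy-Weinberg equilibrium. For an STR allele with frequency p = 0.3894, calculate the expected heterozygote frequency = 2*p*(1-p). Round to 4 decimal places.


Hardy-Weinberg heterozygote frequency:
q = 1 - p = 1 - 0.3894 = 0.6106
2pq = 2 * 0.3894 * 0.6106 = 0.4755

0.4755


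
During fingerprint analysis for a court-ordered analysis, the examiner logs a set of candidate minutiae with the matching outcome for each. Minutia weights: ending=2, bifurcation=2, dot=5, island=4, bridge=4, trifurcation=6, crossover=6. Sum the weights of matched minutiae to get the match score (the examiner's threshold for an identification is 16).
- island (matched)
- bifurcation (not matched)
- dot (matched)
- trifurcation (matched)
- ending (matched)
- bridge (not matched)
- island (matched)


Weighted minutiae match score:
  island: matched, +4 (running total 4)
  bifurcation: not matched, +0
  dot: matched, +5 (running total 9)
  trifurcation: matched, +6 (running total 15)
  ending: matched, +2 (running total 17)
  bridge: not matched, +0
  island: matched, +4 (running total 21)
Total score = 21
Threshold = 16; verdict = identification

21


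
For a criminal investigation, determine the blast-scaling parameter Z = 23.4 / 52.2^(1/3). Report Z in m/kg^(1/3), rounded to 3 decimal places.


Scaled distance calculation:
W^(1/3) = 52.2^(1/3) = 3.73729
Z = R / W^(1/3) = 23.4 / 3.73729
Z = 6.261 m/kg^(1/3)

6.261


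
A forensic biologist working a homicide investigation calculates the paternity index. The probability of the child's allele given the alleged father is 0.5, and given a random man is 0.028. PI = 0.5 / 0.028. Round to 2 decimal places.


Paternity Index calculation:
PI = P(allele|father) / P(allele|random)
PI = 0.5 / 0.028
PI = 17.86

17.86


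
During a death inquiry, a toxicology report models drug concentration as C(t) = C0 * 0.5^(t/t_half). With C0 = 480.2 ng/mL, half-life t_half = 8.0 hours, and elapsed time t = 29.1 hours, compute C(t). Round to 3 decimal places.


Drug concentration decay:
Number of half-lives = t / t_half = 29.1 / 8.0 = 3.6375
Decay factor = 0.5^3.6375 = 0.08035324
C(t) = 480.2 * 0.08035324 = 38.586 ng/mL

38.586


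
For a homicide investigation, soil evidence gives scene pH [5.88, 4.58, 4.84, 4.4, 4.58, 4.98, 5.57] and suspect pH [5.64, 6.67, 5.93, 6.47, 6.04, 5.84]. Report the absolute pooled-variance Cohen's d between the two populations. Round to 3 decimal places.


Pooled-variance Cohen's d for soil pH comparison:
Scene mean = 34.83 / 7 = 4.975714
Suspect mean = 36.59 / 6 = 6.098333
Scene sample variance s_s^2 = 0.305662
Suspect sample variance s_c^2 = 0.154697
Pooled variance = ((n_s-1)*s_s^2 + (n_c-1)*s_c^2) / (n_s + n_c - 2) = 0.237041
Pooled SD = sqrt(0.237041) = 0.486869
Mean difference = -1.122619
|d| = |-1.122619| / 0.486869 = 2.306

2.306


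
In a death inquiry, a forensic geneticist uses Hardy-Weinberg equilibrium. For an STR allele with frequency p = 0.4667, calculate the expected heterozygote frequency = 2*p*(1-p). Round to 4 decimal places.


Hardy-Weinberg heterozygote frequency:
q = 1 - p = 1 - 0.4667 = 0.5333
2pq = 2 * 0.4667 * 0.5333 = 0.4978

0.4978


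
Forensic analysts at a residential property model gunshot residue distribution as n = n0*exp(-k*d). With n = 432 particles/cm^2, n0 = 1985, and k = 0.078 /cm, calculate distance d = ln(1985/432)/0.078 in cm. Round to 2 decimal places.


GSR distance calculation:
n0/n = 1985 / 432 = 4.594907
ln(n0/n) = 1.524949
d = 1.524949 / 0.078 = 19.55 cm

19.55


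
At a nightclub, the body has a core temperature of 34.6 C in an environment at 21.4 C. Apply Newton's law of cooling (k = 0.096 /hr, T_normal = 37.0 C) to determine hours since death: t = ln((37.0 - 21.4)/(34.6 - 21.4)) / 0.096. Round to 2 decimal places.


Using Newton's law of cooling:
t = ln((T_normal - T_ambient) / (T_body - T_ambient)) / k
T_normal - T_ambient = 15.6
T_body - T_ambient = 13.2
Ratio = 1.181818
ln(ratio) = 0.167054
t = 0.167054 / 0.096 = 1.74 hours

1.74


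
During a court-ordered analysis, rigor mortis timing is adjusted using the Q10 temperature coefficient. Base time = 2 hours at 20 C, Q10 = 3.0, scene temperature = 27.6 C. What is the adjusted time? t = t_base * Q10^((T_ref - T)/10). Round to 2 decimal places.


Rigor mortis time adjustment:
Exponent = (T_ref - T_actual) / 10 = (20 - 27.6) / 10 = -0.76
Q10 factor = 3.0^-0.76 = 0.4339
t_adjusted = 2 * 0.4339 = 0.87 hours

0.87


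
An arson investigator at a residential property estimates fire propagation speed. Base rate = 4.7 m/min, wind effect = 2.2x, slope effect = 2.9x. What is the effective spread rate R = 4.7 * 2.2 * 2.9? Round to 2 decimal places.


Fire spread rate calculation:
R = R0 * wind_factor * slope_factor
= 4.7 * 2.2 * 2.9
= 10.34 * 2.9
= 29.99 m/min

29.99


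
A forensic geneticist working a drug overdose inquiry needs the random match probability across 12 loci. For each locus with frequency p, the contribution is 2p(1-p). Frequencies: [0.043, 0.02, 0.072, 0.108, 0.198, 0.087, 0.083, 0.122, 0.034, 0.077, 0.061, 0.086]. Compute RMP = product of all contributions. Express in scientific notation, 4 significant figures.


Computing RMP for 12 loci:
Locus 1: 2 * 0.043 * 0.957 = 0.082302
Locus 2: 2 * 0.02 * 0.98 = 0.0392
Locus 3: 2 * 0.072 * 0.928 = 0.133632
Locus 4: 2 * 0.108 * 0.892 = 0.192672
Locus 5: 2 * 0.198 * 0.802 = 0.317592
Locus 6: 2 * 0.087 * 0.913 = 0.158862
Locus 7: 2 * 0.083 * 0.917 = 0.152222
Locus 8: 2 * 0.122 * 0.878 = 0.214232
Locus 9: 2 * 0.034 * 0.966 = 0.065688
Locus 10: 2 * 0.077 * 0.923 = 0.142142
Locus 11: 2 * 0.061 * 0.939 = 0.114558
Locus 12: 2 * 0.086 * 0.914 = 0.157208
RMP = 2.298e-11

2.298e-11


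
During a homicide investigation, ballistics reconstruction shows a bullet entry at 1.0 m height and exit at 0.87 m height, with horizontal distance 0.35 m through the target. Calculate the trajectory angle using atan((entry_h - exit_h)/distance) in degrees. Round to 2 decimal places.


Bullet trajectory angle:
Height difference = 1.0 - 0.87 = 0.13 m
angle = atan(0.13 / 0.35)
angle = atan(0.371429)
angle = 20.38 degrees

20.38


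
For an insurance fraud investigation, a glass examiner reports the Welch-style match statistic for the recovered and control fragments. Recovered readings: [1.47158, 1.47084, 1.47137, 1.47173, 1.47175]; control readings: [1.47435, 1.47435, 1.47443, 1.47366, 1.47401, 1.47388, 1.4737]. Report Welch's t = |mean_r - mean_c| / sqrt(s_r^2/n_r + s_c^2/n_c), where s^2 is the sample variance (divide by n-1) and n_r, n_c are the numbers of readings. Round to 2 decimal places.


Welch's t-criterion for glass RI comparison:
Recovered mean = sum / n_r = 7.35727 / 5 = 1.471454
Control mean = sum / n_c = 10.31838 / 7 = 1.4740543
Recovered sample variance s_r^2 = 1.4093e-07
Control sample variance s_c^2 = 1.04895e-07
Welch SE (unpooled) = sqrt(s_r^2/n_r + s_c^2/n_c) = sqrt(2.8186e-08 + 1.4985e-08) = sqrt(4.3171e-08) = 0.000207776
|mean_r - mean_c| = 0.00260029
t = 0.00260029 / 0.000207776 = 12.51

12.51


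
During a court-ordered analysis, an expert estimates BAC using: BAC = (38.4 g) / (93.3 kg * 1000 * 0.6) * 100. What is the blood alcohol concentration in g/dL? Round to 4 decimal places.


Applying the Widmark formula:
BAC = (dose_g / (body_wt * 1000 * r)) * 100
Denominator = 93.3 * 1000 * 0.6 = 55980
BAC = (38.4 / 55980) * 100
BAC = 0.0686 g/dL

0.0686


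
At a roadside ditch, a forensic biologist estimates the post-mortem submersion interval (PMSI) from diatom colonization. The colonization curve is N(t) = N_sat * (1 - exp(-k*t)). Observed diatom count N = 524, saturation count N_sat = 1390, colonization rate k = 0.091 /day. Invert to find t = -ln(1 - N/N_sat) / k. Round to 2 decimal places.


PMSI from diatom colonization curve:
N / N_sat = 524 / 1390 = 0.376978
1 - N/N_sat = 0.623022
ln(1 - N/N_sat) = -0.473173
t = -ln(1 - N/N_sat) / k = -(-0.473173) / 0.091 = 5.20 days

5.20


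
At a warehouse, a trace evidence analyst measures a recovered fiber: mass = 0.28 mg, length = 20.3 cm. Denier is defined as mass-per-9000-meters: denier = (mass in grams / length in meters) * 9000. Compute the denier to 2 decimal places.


Denier calculation:
Mass in grams = 0.28 mg / 1000 = 0.00028 g
Length in meters = 20.3 cm / 100 = 0.203 m
Linear density = mass / length = 0.00028 / 0.203 = 0.00137931 g/m
Denier = (g/m) * 9000 = 0.00137931 * 9000 = 12.41

12.41


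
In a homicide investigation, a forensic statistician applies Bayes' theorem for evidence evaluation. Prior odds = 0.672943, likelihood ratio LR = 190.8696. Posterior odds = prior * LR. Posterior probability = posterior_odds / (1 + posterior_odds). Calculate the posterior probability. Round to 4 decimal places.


Bayesian evidence evaluation:
Posterior odds = prior_odds * LR = 0.672943 * 190.8696 = 128.4444
Posterior probability = posterior_odds / (1 + posterior_odds)
= 128.4444 / (1 + 128.4444)
= 128.4444 / 129.4444
= 0.9923

0.9923


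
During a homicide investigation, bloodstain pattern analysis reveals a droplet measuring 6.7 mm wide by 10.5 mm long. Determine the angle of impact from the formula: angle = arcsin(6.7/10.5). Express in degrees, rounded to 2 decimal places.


Blood spatter impact angle calculation:
width / length = 6.7 / 10.5 = 0.638095
angle = arcsin(0.638095)
angle = 39.65 degrees

39.65


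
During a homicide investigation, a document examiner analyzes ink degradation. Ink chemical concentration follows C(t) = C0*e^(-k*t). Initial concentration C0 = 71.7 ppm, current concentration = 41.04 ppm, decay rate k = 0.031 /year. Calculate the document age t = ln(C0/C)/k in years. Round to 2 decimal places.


Document age estimation:
C0/C = 71.7 / 41.04 = 1.747076
ln(C0/C) = 0.557944
t = 0.557944 / 0.031 = 18.00 years

18.00


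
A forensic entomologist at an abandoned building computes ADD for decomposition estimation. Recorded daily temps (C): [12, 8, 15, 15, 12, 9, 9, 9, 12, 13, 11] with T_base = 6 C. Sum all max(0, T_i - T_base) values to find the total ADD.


Computing ADD day by day:
Day 1: max(0, 12 - 6) = 6
Day 2: max(0, 8 - 6) = 2
Day 3: max(0, 15 - 6) = 9
Day 4: max(0, 15 - 6) = 9
Day 5: max(0, 12 - 6) = 6
Day 6: max(0, 9 - 6) = 3
Day 7: max(0, 9 - 6) = 3
Day 8: max(0, 9 - 6) = 3
Day 9: max(0, 12 - 6) = 6
Day 10: max(0, 13 - 6) = 7
Day 11: max(0, 11 - 6) = 5
Total ADD = 59

59


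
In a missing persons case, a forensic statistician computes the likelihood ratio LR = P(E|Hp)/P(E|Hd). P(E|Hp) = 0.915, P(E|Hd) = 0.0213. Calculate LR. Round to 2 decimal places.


Likelihood ratio calculation:
LR = P(E|Hp) / P(E|Hd)
LR = 0.915 / 0.0213
LR = 42.96

42.96


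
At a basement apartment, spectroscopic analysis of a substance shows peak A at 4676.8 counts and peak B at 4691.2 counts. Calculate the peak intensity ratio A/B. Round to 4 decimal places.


Spectral peak ratio:
Peak A = 4676.8 counts
Peak B = 4691.2 counts
Ratio = 4676.8 / 4691.2 = 0.9969

0.9969


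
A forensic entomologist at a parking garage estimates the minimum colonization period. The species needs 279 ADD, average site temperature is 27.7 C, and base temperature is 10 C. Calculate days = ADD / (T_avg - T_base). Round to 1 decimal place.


Insect development time:
Effective temperature = avg_temp - T_base = 27.7 - 10 = 17.7 C
Days = ADD / effective_temp = 279 / 17.7 = 15.8 days

15.8


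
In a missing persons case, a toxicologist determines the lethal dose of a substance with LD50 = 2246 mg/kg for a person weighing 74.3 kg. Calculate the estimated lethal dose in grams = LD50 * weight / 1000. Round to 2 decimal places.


Lethal dose calculation:
Lethal dose = LD50 * body_weight / 1000
= 2246 * 74.3 / 1000
= 166877.8 / 1000
= 166.88 g

166.88


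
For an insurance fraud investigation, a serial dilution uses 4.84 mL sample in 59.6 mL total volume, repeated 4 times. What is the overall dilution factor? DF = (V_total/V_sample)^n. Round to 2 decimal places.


Dilution factor calculation:
Single dilution = V_total / V_sample = 59.6 / 4.84 ≈ 12.31405
Number of dilutions = 4
Total DF = (59.6 / 4.84)^4 (full precision, rounded at the end) = 22993.42

22993.42


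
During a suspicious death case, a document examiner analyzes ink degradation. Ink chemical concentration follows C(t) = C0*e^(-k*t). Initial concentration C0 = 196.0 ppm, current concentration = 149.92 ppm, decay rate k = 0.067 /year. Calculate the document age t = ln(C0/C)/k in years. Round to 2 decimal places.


Document age estimation:
C0/C = 196.0 / 149.92 = 1.307364
ln(C0/C) = 0.268013
t = 0.268013 / 0.067 = 4.00 years

4.00


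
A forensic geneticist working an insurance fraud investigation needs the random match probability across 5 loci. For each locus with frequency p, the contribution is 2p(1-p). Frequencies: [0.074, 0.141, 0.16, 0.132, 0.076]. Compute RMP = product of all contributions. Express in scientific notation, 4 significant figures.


Computing RMP for 5 loci:
Locus 1: 2 * 0.074 * 0.926 = 0.137048
Locus 2: 2 * 0.141 * 0.859 = 0.242238
Locus 3: 2 * 0.16 * 0.84 = 0.2688
Locus 4: 2 * 0.132 * 0.868 = 0.229152
Locus 5: 2 * 0.076 * 0.924 = 0.140448
RMP = 2.872e-04

2.872e-04


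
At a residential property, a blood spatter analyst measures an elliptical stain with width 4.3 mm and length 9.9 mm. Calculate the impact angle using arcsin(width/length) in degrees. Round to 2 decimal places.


Blood spatter impact angle calculation:
width / length = 4.3 / 9.9 = 0.434343
angle = arcsin(0.434343)
angle = 25.74 degrees

25.74


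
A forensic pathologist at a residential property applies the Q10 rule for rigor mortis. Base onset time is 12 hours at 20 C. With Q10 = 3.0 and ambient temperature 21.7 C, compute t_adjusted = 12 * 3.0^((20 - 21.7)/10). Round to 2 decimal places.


Rigor mortis time adjustment:
Exponent = (T_ref - T_actual) / 10 = (20 - 21.7) / 10 = -0.17
Q10 factor = 3.0^-0.17 = 0.82964
t_adjusted = 12 * 0.82964 = 9.96 hours

9.96


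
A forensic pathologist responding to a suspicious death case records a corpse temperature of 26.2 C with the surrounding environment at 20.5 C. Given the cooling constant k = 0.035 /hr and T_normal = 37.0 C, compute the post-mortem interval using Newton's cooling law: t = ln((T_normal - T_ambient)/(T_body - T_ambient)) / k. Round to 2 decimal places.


Using Newton's law of cooling:
t = ln((T_normal - T_ambient) / (T_body - T_ambient)) / k
T_normal - T_ambient = 16.5
T_body - T_ambient = 5.7
Ratio = 2.894737
ln(ratio) = 1.062894
t = 1.062894 / 0.035 = 30.37 hours

30.37


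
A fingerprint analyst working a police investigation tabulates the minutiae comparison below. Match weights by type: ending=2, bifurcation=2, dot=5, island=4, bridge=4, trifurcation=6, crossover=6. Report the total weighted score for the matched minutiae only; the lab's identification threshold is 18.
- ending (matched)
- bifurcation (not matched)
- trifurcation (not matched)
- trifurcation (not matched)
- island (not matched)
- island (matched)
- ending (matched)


Weighted minutiae match score:
  ending: matched, +2 (running total 2)
  bifurcation: not matched, +0
  trifurcation: not matched, +0
  trifurcation: not matched, +0
  island: not matched, +0
  island: matched, +4 (running total 6)
  ending: matched, +2 (running total 8)
Total score = 8
Threshold = 18; verdict = inconclusive

8


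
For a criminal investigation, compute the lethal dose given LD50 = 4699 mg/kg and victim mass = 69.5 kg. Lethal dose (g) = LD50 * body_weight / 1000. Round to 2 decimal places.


Lethal dose calculation:
Lethal dose = LD50 * body_weight / 1000
= 4699 * 69.5 / 1000
= 326580.5 / 1000
= 326.58 g

326.58


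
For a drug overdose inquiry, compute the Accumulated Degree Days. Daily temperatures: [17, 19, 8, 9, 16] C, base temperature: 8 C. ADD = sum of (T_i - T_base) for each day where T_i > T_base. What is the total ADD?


Computing ADD day by day:
Day 1: max(0, 17 - 8) = 9
Day 2: max(0, 19 - 8) = 11
Day 3: max(0, 8 - 8) = 0
Day 4: max(0, 9 - 8) = 1
Day 5: max(0, 16 - 8) = 8
Total ADD = 29

29


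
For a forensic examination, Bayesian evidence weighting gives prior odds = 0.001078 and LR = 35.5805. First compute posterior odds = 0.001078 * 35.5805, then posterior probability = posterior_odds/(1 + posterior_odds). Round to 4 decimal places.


Bayesian evidence evaluation:
Posterior odds = prior_odds * LR = 0.001078 * 35.5805 = 0.03835578
Posterior probability = posterior_odds / (1 + posterior_odds)
= 0.03835578 / (1 + 0.03835578)
= 0.03835578 / 1.03835578
= 0.0369

0.0369


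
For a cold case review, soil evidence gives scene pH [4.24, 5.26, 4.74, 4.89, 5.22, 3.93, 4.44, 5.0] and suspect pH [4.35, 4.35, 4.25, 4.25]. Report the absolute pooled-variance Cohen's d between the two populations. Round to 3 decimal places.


Pooled-variance Cohen's d for soil pH comparison:
Scene mean = 37.72 / 8 = 4.715
Suspect mean = 17.2 / 4 = 4.3
Scene sample variance s_s^2 = 0.226
Suspect sample variance s_c^2 = 0.003333
Pooled variance = ((n_s-1)*s_s^2 + (n_c-1)*s_c^2) / (n_s + n_c - 2) = 0.1592
Pooled SD = sqrt(0.1592) = 0.398999
Mean difference = 0.415
|d| = |0.415| / 0.398999 = 1.040

1.040


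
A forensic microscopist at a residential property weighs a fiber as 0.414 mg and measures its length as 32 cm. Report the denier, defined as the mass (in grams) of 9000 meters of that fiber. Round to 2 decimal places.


Denier calculation:
Mass in grams = 0.414 mg / 1000 = 0.000414 g
Length in meters = 32 cm / 100 = 0.32 m
Linear density = mass / length = 0.000414 / 0.32 = 0.00129375 g/m
Denier = (g/m) * 9000 = 0.00129375 * 9000 = 11.64

11.64


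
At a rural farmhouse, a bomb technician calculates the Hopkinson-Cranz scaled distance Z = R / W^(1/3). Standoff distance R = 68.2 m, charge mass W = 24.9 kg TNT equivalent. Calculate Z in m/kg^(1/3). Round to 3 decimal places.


Scaled distance calculation:
W^(1/3) = 24.9^(1/3) = 2.920114
Z = R / W^(1/3) = 68.2 / 2.920114
Z = 23.355 m/kg^(1/3)

23.355


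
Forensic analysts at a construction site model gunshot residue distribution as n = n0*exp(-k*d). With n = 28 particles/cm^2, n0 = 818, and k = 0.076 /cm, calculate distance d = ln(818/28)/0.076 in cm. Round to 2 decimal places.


GSR distance calculation:
n0/n = 818 / 28 = 29.214286
ln(n0/n) = 3.374658
d = 3.374658 / 0.076 = 44.40 cm

44.40


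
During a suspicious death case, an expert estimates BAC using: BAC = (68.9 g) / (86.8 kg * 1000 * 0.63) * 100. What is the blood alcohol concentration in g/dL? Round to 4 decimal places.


Applying the Widmark formula:
BAC = (dose_g / (body_wt * 1000 * r)) * 100
Denominator = 86.8 * 1000 * 0.63 = 54684
BAC = (68.9 / 54684) * 100
BAC = 0.1260 g/dL

0.1260


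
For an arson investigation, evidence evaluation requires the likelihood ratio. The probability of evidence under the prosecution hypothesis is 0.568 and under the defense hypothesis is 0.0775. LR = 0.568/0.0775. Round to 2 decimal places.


Likelihood ratio calculation:
LR = P(E|Hp) / P(E|Hd)
LR = 0.568 / 0.0775
LR = 7.33

7.33


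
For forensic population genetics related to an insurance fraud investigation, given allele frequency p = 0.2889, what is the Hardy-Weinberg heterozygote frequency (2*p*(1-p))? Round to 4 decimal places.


Hardy-Weinberg heterozygote frequency:
q = 1 - p = 1 - 0.2889 = 0.7111
2pq = 2 * 0.2889 * 0.7111 = 0.4109

0.4109


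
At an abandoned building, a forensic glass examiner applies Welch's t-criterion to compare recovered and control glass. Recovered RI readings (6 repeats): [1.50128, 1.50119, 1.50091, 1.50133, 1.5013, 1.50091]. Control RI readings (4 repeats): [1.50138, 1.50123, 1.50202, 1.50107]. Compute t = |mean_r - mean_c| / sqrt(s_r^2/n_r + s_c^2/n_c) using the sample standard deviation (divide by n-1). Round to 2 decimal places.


Welch's t-criterion for glass RI comparison:
Recovered mean = sum / n_r = 9.00692 / 6 = 1.5011533
Control mean = sum / n_c = 6.0057 / 4 = 1.501425
Recovered sample variance s_r^2 = 3.77067e-08
Control sample variance s_c^2 = 1.73367e-07
Welch SE (unpooled) = sqrt(s_r^2/n_r + s_c^2/n_c) = sqrt(6.28444e-09 + 4.33417e-08) = sqrt(4.96261e-08) = 0.000222769
|mean_r - mean_c| = 0.000271667
t = 0.000271667 / 0.000222769 = 1.22

1.22


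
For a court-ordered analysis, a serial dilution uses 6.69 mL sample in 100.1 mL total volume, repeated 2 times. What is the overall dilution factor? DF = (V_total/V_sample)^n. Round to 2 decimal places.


Dilution factor calculation:
Single dilution = V_total / V_sample = 100.1 / 6.69 ≈ 14.962631
Number of dilutions = 2
Total DF = (100.1 / 6.69)^2 (full precision, rounded at the end) = 223.88

223.88


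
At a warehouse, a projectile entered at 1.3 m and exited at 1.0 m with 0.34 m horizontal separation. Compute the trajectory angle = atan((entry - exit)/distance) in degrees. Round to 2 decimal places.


Bullet trajectory angle:
Height difference = 1.3 - 1.0 = 0.3 m
angle = atan(0.3 / 0.34)
angle = atan(0.882353)
angle = 41.42 degrees

41.42


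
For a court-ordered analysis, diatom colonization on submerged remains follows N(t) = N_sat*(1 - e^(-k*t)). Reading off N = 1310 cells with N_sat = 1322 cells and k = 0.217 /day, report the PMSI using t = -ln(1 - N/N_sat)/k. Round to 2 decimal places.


PMSI from diatom colonization curve:
N / N_sat = 1310 / 1322 = 0.990923
1 - N/N_sat = 0.009077
ln(1 - N/N_sat) = -4.702012
t = -ln(1 - N/N_sat) / k = -(-4.702012) / 0.217 = 21.67 days

21.67


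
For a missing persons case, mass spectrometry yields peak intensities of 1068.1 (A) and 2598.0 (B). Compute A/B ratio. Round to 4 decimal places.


Spectral peak ratio:
Peak A = 1068.1 counts
Peak B = 2598.0 counts
Ratio = 1068.1 / 2598.0 = 0.4111

0.4111


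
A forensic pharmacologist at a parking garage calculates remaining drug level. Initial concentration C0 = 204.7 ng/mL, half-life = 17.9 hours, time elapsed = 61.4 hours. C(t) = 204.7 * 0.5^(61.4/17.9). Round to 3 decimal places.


Drug concentration decay:
Number of half-lives = t / t_half = 61.4 / 17.9 = 3.430168
Decay factor = 0.5^3.430168 = 0.09277192
C(t) = 204.7 * 0.09277192 = 18.990 ng/mL

18.990


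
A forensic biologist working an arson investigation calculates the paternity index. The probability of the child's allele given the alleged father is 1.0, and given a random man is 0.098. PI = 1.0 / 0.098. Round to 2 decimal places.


Paternity Index calculation:
PI = P(allele|father) / P(allele|random)
PI = 1.0 / 0.098
PI = 10.20

10.20


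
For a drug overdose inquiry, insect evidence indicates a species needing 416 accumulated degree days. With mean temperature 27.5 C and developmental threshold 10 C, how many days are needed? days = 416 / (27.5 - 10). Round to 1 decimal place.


Insect development time:
Effective temperature = avg_temp - T_base = 27.5 - 10 = 17.5 C
Days = ADD / effective_temp = 416 / 17.5 = 23.8 days

23.8


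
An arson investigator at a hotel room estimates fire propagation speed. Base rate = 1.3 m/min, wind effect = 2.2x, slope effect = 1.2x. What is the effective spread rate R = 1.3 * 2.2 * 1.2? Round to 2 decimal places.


Fire spread rate calculation:
R = R0 * wind_factor * slope_factor
= 1.3 * 2.2 * 1.2
= 2.86 * 1.2
= 3.43 m/min

3.43


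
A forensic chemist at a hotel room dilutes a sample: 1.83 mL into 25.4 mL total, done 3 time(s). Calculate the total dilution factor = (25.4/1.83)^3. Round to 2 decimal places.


Dilution factor calculation:
Single dilution = V_total / V_sample = 25.4 / 1.83 ≈ 13.879781
Number of dilutions = 3
Total DF = (25.4 / 1.83)^3 (full precision, rounded at the end) = 2673.92

2673.92


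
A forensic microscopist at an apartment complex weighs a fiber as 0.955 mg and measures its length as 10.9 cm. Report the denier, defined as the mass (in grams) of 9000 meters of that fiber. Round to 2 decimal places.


Denier calculation:
Mass in grams = 0.955 mg / 1000 = 0.000955 g
Length in meters = 10.9 cm / 100 = 0.109 m
Linear density = mass / length = 0.000955 / 0.109 = 0.00876147 g/m
Denier = (g/m) * 9000 = 0.00876147 * 9000 = 78.85

78.85


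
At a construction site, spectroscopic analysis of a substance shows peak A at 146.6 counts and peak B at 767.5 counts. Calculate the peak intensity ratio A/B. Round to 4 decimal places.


Spectral peak ratio:
Peak A = 146.6 counts
Peak B = 767.5 counts
Ratio = 146.6 / 767.5 = 0.1910

0.1910


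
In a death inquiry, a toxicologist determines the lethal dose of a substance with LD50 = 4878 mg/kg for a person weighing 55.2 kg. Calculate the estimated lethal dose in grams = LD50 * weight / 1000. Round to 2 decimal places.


Lethal dose calculation:
Lethal dose = LD50 * body_weight / 1000
= 4878 * 55.2 / 1000
= 269265.6 / 1000
= 269.27 g

269.27


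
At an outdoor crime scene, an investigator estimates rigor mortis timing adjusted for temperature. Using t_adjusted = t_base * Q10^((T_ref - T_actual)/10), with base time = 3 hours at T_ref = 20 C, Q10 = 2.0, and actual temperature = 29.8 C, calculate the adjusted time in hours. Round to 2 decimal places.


Rigor mortis time adjustment:
Exponent = (T_ref - T_actual) / 10 = (20 - 29.8) / 10 = -0.98
Q10 factor = 2.0^-0.98 = 0.50698
t_adjusted = 3 * 0.50698 = 1.52 hours

1.52


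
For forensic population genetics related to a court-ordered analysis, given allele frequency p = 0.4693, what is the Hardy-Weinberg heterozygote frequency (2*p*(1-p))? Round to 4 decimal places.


Hardy-Weinberg heterozygote frequency:
q = 1 - p = 1 - 0.4693 = 0.5307
2pq = 2 * 0.4693 * 0.5307 = 0.4981

0.4981


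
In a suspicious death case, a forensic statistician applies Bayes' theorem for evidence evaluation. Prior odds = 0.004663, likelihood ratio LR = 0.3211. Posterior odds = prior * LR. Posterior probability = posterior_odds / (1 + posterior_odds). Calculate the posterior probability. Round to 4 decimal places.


Bayesian evidence evaluation:
Posterior odds = prior_odds * LR = 0.004663 * 0.3211 = 0.001497289
Posterior probability = posterior_odds / (1 + posterior_odds)
= 0.001497289 / (1 + 0.001497289)
= 0.001497289 / 1.001497289
= 0.0015

0.0015


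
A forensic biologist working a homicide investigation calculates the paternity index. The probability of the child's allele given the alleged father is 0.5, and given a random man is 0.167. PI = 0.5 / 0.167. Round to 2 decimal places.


Paternity Index calculation:
PI = P(allele|father) / P(allele|random)
PI = 0.5 / 0.167
PI = 2.99

2.99


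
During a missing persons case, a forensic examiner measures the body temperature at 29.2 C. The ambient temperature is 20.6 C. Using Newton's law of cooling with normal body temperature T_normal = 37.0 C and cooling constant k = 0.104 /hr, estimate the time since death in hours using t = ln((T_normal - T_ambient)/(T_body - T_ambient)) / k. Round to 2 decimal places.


Using Newton's law of cooling:
t = ln((T_normal - T_ambient) / (T_body - T_ambient)) / k
T_normal - T_ambient = 16.4
T_body - T_ambient = 8.6
Ratio = 1.906977
ln(ratio) = 0.645519
t = 0.645519 / 0.104 = 6.21 hours

6.21


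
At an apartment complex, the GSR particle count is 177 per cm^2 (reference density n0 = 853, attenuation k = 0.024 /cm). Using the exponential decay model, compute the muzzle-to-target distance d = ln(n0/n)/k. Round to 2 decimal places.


GSR distance calculation:
n0/n = 853 / 177 = 4.819209
ln(n0/n) = 1.57261
d = 1.57261 / 0.024 = 65.53 cm

65.53


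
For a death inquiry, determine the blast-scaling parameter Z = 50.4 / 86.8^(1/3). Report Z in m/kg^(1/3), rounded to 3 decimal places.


Scaled distance calculation:
W^(1/3) = 86.8^(1/3) = 4.42765
Z = R / W^(1/3) = 50.4 / 4.42765
Z = 11.383 m/kg^(1/3)

11.383


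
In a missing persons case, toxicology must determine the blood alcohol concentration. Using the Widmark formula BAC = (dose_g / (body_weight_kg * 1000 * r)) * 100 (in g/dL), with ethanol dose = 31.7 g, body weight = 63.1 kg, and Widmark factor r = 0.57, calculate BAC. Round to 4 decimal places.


Applying the Widmark formula:
BAC = (dose_g / (body_wt * 1000 * r)) * 100
Denominator = 63.1 * 1000 * 0.57 = 35967
BAC = (31.7 / 35967) * 100
BAC = 0.0881 g/dL

0.0881


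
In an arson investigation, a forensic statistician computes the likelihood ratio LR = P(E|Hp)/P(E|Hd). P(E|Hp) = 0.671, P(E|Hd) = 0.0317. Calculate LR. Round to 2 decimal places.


Likelihood ratio calculation:
LR = P(E|Hp) / P(E|Hd)
LR = 0.671 / 0.0317
LR = 21.17

21.17


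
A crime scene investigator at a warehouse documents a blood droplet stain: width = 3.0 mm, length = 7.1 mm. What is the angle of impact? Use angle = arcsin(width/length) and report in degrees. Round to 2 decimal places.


Blood spatter impact angle calculation:
width / length = 3.0 / 7.1 = 0.422535
angle = arcsin(0.422535)
angle = 24.99 degrees

24.99


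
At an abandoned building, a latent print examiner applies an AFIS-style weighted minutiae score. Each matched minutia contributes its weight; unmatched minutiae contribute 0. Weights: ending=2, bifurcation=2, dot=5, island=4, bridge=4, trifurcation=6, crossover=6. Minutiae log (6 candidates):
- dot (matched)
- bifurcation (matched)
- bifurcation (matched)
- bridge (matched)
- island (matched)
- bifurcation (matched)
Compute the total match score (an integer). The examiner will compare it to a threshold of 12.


Weighted minutiae match score:
  dot: matched, +5 (running total 5)
  bifurcation: matched, +2 (running total 7)
  bifurcation: matched, +2 (running total 9)
  bridge: matched, +4 (running total 13)
  island: matched, +4 (running total 17)
  bifurcation: matched, +2 (running total 19)
Total score = 19
Threshold = 12; verdict = identification

19


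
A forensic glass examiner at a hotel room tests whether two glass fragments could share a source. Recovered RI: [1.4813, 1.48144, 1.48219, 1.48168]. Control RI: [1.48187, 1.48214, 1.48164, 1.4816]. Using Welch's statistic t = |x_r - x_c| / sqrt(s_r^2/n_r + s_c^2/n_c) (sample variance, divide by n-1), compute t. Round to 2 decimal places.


Welch's t-criterion for glass RI comparison:
Recovered mean = sum / n_r = 5.92661 / 4 = 1.4816525
Control mean = sum / n_c = 5.92725 / 4 = 1.4818125
Recovered sample variance s_r^2 = 1.53025e-07
Control sample variance s_c^2 = 6.1825e-08
Welch SE (unpooled) = sqrt(s_r^2/n_r + s_c^2/n_c) = sqrt(3.82562e-08 + 1.54562e-08) = sqrt(5.37124e-08) = 0.000231759
|mean_r - mean_c| = 0.00016
t = 0.00016 / 0.000231759 = 0.69

0.69


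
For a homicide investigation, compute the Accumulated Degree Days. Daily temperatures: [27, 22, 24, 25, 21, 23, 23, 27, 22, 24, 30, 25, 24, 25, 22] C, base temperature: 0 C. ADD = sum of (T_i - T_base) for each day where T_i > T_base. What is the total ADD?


Computing ADD day by day:
Day 1: max(0, 27 - 0) = 27
Day 2: max(0, 22 - 0) = 22
Day 3: max(0, 24 - 0) = 24
Day 4: max(0, 25 - 0) = 25
Day 5: max(0, 21 - 0) = 21
Day 6: max(0, 23 - 0) = 23
Day 7: max(0, 23 - 0) = 23
Day 8: max(0, 27 - 0) = 27
Day 9: max(0, 22 - 0) = 22
Day 10: max(0, 24 - 0) = 24
Day 11: max(0, 30 - 0) = 30
Day 12: max(0, 25 - 0) = 25
Day 13: max(0, 24 - 0) = 24
Day 14: max(0, 25 - 0) = 25
Day 15: max(0, 22 - 0) = 22
Total ADD = 364

364


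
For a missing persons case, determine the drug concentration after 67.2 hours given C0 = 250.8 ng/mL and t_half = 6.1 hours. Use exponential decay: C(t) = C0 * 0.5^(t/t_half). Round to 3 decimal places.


Drug concentration decay:
Number of half-lives = t / t_half = 67.2 / 6.1 = 11.016393
Decay factor = 0.5^11.016393 = 0.00048276
C(t) = 250.8 * 0.00048276 = 0.121 ng/mL

0.121


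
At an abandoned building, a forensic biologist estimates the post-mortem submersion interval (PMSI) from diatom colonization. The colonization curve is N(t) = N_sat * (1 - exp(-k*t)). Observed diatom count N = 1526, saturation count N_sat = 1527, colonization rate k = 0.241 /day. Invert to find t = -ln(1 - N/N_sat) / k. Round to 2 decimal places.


PMSI from diatom colonization curve:
N / N_sat = 1526 / 1527 = 0.999345
1 - N/N_sat = 0.000655
ln(1 - N/N_sat) = -7.330875
t = -ln(1 - N/N_sat) / k = -(-7.330875) / 0.241 = 30.42 days

30.42


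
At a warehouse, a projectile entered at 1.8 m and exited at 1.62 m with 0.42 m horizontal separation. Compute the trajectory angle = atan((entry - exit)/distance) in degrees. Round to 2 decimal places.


Bullet trajectory angle:
Height difference = 1.8 - 1.62 = 0.18 m
angle = atan(0.18 / 0.42)
angle = atan(0.428571)
angle = 23.20 degrees

23.20


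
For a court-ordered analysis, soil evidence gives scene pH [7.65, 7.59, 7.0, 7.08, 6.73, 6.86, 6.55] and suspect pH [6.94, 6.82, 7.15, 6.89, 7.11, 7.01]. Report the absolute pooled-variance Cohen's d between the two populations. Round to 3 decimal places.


Pooled-variance Cohen's d for soil pH comparison:
Scene mean = 49.46 / 7 = 7.065714
Suspect mean = 41.92 / 6 = 6.986667
Scene sample variance s_s^2 = 0.173629
Suspect sample variance s_c^2 = 0.016347
Pooled variance = ((n_s-1)*s_s^2 + (n_c-1)*s_c^2) / (n_s + n_c - 2) = 0.102137
Pooled SD = sqrt(0.102137) = 0.319589
Mean difference = 0.079048
|d| = |0.079048| / 0.319589 = 0.247

0.247


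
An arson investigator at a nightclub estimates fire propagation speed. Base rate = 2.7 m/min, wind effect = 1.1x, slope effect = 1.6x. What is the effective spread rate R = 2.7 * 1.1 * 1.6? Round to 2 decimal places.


Fire spread rate calculation:
R = R0 * wind_factor * slope_factor
= 2.7 * 1.1 * 1.6
= 2.97 * 1.6
= 4.75 m/min

4.75
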